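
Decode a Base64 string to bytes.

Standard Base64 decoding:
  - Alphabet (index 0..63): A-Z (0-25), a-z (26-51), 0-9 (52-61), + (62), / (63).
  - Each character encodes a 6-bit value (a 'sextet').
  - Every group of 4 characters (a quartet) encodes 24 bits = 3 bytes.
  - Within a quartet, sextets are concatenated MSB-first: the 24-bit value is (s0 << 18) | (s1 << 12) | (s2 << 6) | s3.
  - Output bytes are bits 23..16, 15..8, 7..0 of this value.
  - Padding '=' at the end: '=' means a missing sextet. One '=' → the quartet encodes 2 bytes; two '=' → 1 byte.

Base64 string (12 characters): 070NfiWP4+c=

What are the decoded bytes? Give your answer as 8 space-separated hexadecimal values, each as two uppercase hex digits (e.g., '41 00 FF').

After char 0 ('0'=52): chars_in_quartet=1 acc=0x34 bytes_emitted=0
After char 1 ('7'=59): chars_in_quartet=2 acc=0xD3B bytes_emitted=0
After char 2 ('0'=52): chars_in_quartet=3 acc=0x34EF4 bytes_emitted=0
After char 3 ('N'=13): chars_in_quartet=4 acc=0xD3BD0D -> emit D3 BD 0D, reset; bytes_emitted=3
After char 4 ('f'=31): chars_in_quartet=1 acc=0x1F bytes_emitted=3
After char 5 ('i'=34): chars_in_quartet=2 acc=0x7E2 bytes_emitted=3
After char 6 ('W'=22): chars_in_quartet=3 acc=0x1F896 bytes_emitted=3
After char 7 ('P'=15): chars_in_quartet=4 acc=0x7E258F -> emit 7E 25 8F, reset; bytes_emitted=6
After char 8 ('4'=56): chars_in_quartet=1 acc=0x38 bytes_emitted=6
After char 9 ('+'=62): chars_in_quartet=2 acc=0xE3E bytes_emitted=6
After char 10 ('c'=28): chars_in_quartet=3 acc=0x38F9C bytes_emitted=6
Padding '=': partial quartet acc=0x38F9C -> emit E3 E7; bytes_emitted=8

Answer: D3 BD 0D 7E 25 8F E3 E7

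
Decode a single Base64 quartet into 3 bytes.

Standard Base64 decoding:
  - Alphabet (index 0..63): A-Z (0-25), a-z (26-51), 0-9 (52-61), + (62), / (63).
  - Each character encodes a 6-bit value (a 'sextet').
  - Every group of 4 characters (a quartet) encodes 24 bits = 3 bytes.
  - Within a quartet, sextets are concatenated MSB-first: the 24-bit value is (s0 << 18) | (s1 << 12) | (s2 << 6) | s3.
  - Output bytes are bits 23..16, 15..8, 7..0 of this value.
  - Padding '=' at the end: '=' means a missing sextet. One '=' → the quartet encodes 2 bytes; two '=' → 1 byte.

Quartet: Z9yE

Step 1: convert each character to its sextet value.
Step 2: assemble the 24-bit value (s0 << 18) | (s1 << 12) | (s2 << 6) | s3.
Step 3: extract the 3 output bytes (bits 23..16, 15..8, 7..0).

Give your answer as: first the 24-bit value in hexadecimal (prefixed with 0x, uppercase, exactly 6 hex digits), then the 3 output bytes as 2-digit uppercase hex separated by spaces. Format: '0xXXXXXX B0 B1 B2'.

Answer: 0x67DC84 67 DC 84

Derivation:
Sextets: Z=25, 9=61, y=50, E=4
24-bit: (25<<18) | (61<<12) | (50<<6) | 4
      = 0x640000 | 0x03D000 | 0x000C80 | 0x000004
      = 0x67DC84
Bytes: (v>>16)&0xFF=67, (v>>8)&0xFF=DC, v&0xFF=84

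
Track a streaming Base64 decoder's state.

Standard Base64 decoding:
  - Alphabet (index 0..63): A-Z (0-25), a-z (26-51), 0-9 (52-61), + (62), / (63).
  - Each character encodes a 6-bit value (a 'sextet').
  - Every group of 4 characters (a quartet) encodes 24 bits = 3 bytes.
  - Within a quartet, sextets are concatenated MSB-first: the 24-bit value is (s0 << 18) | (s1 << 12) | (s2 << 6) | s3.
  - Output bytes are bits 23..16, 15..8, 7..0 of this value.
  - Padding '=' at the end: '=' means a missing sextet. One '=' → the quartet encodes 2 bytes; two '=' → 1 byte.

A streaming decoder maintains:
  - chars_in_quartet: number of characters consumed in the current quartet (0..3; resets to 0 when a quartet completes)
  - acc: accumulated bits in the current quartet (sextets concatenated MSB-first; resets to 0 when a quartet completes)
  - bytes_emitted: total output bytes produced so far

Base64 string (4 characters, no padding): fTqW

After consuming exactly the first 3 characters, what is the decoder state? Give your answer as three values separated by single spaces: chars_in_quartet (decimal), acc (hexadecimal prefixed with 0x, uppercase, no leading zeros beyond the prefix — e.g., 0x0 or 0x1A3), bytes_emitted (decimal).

Answer: 3 0x1F4EA 0

Derivation:
After char 0 ('f'=31): chars_in_quartet=1 acc=0x1F bytes_emitted=0
After char 1 ('T'=19): chars_in_quartet=2 acc=0x7D3 bytes_emitted=0
After char 2 ('q'=42): chars_in_quartet=3 acc=0x1F4EA bytes_emitted=0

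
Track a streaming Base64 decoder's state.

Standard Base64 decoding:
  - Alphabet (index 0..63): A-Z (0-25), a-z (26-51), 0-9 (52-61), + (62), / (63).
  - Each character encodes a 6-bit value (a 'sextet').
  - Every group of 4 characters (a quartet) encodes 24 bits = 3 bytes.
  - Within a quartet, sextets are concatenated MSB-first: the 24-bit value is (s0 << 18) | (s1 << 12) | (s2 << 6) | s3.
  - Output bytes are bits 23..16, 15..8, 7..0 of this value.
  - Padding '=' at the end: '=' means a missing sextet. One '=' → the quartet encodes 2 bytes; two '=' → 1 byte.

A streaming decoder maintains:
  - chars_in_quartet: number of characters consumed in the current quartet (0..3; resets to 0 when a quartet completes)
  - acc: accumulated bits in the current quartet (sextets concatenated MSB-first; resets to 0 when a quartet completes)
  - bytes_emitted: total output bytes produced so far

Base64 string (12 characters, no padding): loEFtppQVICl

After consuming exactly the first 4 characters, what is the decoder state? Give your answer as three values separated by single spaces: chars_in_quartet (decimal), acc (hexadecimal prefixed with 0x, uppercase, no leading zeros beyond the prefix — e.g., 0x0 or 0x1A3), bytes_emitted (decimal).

After char 0 ('l'=37): chars_in_quartet=1 acc=0x25 bytes_emitted=0
After char 1 ('o'=40): chars_in_quartet=2 acc=0x968 bytes_emitted=0
After char 2 ('E'=4): chars_in_quartet=3 acc=0x25A04 bytes_emitted=0
After char 3 ('F'=5): chars_in_quartet=4 acc=0x968105 -> emit 96 81 05, reset; bytes_emitted=3

Answer: 0 0x0 3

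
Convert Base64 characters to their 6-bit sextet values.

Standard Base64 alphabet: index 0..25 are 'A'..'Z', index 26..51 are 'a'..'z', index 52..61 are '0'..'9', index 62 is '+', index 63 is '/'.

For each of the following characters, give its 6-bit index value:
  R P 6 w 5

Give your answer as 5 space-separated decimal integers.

'R': A..Z range, ord('R') − ord('A') = 17
'P': A..Z range, ord('P') − ord('A') = 15
'6': 0..9 range, 52 + ord('6') − ord('0') = 58
'w': a..z range, 26 + ord('w') − ord('a') = 48
'5': 0..9 range, 52 + ord('5') − ord('0') = 57

Answer: 17 15 58 48 57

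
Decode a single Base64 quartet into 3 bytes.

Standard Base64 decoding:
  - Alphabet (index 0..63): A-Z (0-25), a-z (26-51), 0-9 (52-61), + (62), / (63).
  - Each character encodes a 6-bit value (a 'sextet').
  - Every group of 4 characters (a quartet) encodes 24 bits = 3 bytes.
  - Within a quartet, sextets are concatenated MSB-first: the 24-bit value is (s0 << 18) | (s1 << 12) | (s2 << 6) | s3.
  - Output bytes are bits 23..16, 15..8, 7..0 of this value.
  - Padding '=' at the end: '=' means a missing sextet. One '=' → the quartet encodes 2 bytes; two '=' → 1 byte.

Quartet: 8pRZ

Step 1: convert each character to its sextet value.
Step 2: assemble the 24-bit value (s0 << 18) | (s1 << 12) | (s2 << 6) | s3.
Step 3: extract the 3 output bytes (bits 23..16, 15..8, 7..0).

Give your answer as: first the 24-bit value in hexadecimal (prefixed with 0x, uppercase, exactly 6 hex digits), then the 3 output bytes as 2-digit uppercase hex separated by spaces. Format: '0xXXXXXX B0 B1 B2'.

Sextets: 8=60, p=41, R=17, Z=25
24-bit: (60<<18) | (41<<12) | (17<<6) | 25
      = 0xF00000 | 0x029000 | 0x000440 | 0x000019
      = 0xF29459
Bytes: (v>>16)&0xFF=F2, (v>>8)&0xFF=94, v&0xFF=59

Answer: 0xF29459 F2 94 59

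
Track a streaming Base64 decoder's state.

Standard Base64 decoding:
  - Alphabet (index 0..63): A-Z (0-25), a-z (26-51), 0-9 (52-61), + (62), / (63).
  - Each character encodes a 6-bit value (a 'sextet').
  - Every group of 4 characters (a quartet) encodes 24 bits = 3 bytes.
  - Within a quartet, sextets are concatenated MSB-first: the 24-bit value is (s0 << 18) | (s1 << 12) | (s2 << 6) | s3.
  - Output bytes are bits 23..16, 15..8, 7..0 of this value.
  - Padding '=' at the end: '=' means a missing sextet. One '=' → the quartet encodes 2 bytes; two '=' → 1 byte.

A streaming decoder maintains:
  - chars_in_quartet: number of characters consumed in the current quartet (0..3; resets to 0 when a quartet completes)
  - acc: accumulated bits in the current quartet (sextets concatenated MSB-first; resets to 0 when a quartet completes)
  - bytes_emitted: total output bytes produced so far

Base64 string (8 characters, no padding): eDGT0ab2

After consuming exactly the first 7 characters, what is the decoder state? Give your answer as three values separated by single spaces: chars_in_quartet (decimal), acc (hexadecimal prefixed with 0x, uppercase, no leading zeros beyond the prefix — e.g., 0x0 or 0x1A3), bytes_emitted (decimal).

After char 0 ('e'=30): chars_in_quartet=1 acc=0x1E bytes_emitted=0
After char 1 ('D'=3): chars_in_quartet=2 acc=0x783 bytes_emitted=0
After char 2 ('G'=6): chars_in_quartet=3 acc=0x1E0C6 bytes_emitted=0
After char 3 ('T'=19): chars_in_quartet=4 acc=0x783193 -> emit 78 31 93, reset; bytes_emitted=3
After char 4 ('0'=52): chars_in_quartet=1 acc=0x34 bytes_emitted=3
After char 5 ('a'=26): chars_in_quartet=2 acc=0xD1A bytes_emitted=3
After char 6 ('b'=27): chars_in_quartet=3 acc=0x3469B bytes_emitted=3

Answer: 3 0x3469B 3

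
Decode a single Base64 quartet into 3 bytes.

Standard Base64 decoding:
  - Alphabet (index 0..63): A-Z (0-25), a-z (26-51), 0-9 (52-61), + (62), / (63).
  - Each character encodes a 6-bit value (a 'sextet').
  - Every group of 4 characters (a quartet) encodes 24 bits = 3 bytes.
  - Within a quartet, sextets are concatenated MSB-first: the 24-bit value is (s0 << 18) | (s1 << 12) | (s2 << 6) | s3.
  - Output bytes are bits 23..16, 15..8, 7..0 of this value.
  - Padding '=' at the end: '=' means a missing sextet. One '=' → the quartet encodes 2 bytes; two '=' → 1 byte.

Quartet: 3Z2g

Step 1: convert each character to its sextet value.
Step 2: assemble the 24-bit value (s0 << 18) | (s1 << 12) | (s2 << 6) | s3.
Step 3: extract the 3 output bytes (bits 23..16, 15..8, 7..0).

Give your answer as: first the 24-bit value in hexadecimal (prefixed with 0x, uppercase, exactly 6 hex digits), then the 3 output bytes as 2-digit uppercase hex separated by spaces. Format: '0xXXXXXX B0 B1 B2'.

Answer: 0xDD9DA0 DD 9D A0

Derivation:
Sextets: 3=55, Z=25, 2=54, g=32
24-bit: (55<<18) | (25<<12) | (54<<6) | 32
      = 0xDC0000 | 0x019000 | 0x000D80 | 0x000020
      = 0xDD9DA0
Bytes: (v>>16)&0xFF=DD, (v>>8)&0xFF=9D, v&0xFF=A0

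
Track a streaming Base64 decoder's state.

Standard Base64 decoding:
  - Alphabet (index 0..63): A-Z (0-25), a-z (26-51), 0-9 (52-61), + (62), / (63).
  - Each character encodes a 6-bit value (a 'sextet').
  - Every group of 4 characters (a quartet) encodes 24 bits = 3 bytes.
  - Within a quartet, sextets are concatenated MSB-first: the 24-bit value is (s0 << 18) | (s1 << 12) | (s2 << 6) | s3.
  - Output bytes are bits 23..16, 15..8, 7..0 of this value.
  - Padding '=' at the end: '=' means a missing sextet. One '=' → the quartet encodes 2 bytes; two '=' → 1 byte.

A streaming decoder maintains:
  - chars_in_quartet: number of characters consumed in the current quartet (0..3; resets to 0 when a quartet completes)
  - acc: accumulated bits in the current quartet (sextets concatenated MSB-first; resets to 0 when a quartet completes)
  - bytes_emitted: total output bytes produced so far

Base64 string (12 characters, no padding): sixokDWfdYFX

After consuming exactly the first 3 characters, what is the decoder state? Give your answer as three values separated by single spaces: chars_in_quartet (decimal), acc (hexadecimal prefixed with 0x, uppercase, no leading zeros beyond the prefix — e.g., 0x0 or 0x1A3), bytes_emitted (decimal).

After char 0 ('s'=44): chars_in_quartet=1 acc=0x2C bytes_emitted=0
After char 1 ('i'=34): chars_in_quartet=2 acc=0xB22 bytes_emitted=0
After char 2 ('x'=49): chars_in_quartet=3 acc=0x2C8B1 bytes_emitted=0

Answer: 3 0x2C8B1 0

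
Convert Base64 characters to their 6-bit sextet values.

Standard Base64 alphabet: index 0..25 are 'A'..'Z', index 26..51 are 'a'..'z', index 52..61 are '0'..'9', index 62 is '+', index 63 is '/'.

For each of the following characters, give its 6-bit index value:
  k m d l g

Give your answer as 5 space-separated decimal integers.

'k': a..z range, 26 + ord('k') − ord('a') = 36
'm': a..z range, 26 + ord('m') − ord('a') = 38
'd': a..z range, 26 + ord('d') − ord('a') = 29
'l': a..z range, 26 + ord('l') − ord('a') = 37
'g': a..z range, 26 + ord('g') − ord('a') = 32

Answer: 36 38 29 37 32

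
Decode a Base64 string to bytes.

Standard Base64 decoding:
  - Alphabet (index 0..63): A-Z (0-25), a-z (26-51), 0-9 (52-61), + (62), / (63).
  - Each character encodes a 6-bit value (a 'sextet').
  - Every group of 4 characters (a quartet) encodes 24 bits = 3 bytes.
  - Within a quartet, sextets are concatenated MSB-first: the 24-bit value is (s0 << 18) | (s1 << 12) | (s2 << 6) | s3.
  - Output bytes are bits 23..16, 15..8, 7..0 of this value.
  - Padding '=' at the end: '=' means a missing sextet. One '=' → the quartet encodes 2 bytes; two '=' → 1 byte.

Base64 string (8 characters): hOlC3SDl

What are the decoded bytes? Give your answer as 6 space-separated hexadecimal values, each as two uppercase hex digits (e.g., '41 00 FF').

Answer: 84 E9 42 DD 20 E5

Derivation:
After char 0 ('h'=33): chars_in_quartet=1 acc=0x21 bytes_emitted=0
After char 1 ('O'=14): chars_in_quartet=2 acc=0x84E bytes_emitted=0
After char 2 ('l'=37): chars_in_quartet=3 acc=0x213A5 bytes_emitted=0
After char 3 ('C'=2): chars_in_quartet=4 acc=0x84E942 -> emit 84 E9 42, reset; bytes_emitted=3
After char 4 ('3'=55): chars_in_quartet=1 acc=0x37 bytes_emitted=3
After char 5 ('S'=18): chars_in_quartet=2 acc=0xDD2 bytes_emitted=3
After char 6 ('D'=3): chars_in_quartet=3 acc=0x37483 bytes_emitted=3
After char 7 ('l'=37): chars_in_quartet=4 acc=0xDD20E5 -> emit DD 20 E5, reset; bytes_emitted=6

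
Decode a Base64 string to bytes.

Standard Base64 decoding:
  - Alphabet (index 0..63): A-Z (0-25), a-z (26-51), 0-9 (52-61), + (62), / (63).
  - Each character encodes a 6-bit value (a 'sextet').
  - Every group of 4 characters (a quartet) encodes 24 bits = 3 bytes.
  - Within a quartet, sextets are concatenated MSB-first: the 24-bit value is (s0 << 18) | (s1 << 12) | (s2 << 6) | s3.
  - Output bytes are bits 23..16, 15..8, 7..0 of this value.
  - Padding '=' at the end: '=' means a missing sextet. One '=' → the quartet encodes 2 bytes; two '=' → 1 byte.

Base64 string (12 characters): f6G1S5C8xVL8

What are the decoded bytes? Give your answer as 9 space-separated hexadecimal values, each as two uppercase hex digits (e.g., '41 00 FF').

After char 0 ('f'=31): chars_in_quartet=1 acc=0x1F bytes_emitted=0
After char 1 ('6'=58): chars_in_quartet=2 acc=0x7FA bytes_emitted=0
After char 2 ('G'=6): chars_in_quartet=3 acc=0x1FE86 bytes_emitted=0
After char 3 ('1'=53): chars_in_quartet=4 acc=0x7FA1B5 -> emit 7F A1 B5, reset; bytes_emitted=3
After char 4 ('S'=18): chars_in_quartet=1 acc=0x12 bytes_emitted=3
After char 5 ('5'=57): chars_in_quartet=2 acc=0x4B9 bytes_emitted=3
After char 6 ('C'=2): chars_in_quartet=3 acc=0x12E42 bytes_emitted=3
After char 7 ('8'=60): chars_in_quartet=4 acc=0x4B90BC -> emit 4B 90 BC, reset; bytes_emitted=6
After char 8 ('x'=49): chars_in_quartet=1 acc=0x31 bytes_emitted=6
After char 9 ('V'=21): chars_in_quartet=2 acc=0xC55 bytes_emitted=6
After char 10 ('L'=11): chars_in_quartet=3 acc=0x3154B bytes_emitted=6
After char 11 ('8'=60): chars_in_quartet=4 acc=0xC552FC -> emit C5 52 FC, reset; bytes_emitted=9

Answer: 7F A1 B5 4B 90 BC C5 52 FC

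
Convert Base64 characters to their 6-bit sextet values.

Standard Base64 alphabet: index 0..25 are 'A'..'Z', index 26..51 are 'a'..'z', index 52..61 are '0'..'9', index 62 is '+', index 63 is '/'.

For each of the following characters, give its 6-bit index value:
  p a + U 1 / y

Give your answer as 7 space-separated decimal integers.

'p': a..z range, 26 + ord('p') − ord('a') = 41
'a': a..z range, 26 + ord('a') − ord('a') = 26
'+': index 62
'U': A..Z range, ord('U') − ord('A') = 20
'1': 0..9 range, 52 + ord('1') − ord('0') = 53
'/': index 63
'y': a..z range, 26 + ord('y') − ord('a') = 50

Answer: 41 26 62 20 53 63 50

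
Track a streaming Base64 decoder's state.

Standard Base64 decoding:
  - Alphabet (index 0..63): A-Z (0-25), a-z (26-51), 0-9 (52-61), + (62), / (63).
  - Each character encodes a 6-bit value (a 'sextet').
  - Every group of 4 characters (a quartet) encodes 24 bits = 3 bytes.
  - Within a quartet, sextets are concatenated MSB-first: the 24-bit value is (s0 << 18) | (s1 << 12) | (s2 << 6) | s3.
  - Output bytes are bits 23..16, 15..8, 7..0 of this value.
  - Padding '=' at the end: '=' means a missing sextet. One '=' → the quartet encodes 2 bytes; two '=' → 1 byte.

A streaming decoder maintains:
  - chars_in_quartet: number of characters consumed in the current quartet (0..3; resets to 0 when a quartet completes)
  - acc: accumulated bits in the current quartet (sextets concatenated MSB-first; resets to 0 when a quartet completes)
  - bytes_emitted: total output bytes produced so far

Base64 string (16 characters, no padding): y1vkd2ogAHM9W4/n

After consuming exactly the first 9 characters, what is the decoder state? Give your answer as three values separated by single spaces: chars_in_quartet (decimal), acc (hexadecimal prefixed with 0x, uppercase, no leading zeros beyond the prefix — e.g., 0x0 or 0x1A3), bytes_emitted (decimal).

Answer: 1 0x0 6

Derivation:
After char 0 ('y'=50): chars_in_quartet=1 acc=0x32 bytes_emitted=0
After char 1 ('1'=53): chars_in_quartet=2 acc=0xCB5 bytes_emitted=0
After char 2 ('v'=47): chars_in_quartet=3 acc=0x32D6F bytes_emitted=0
After char 3 ('k'=36): chars_in_quartet=4 acc=0xCB5BE4 -> emit CB 5B E4, reset; bytes_emitted=3
After char 4 ('d'=29): chars_in_quartet=1 acc=0x1D bytes_emitted=3
After char 5 ('2'=54): chars_in_quartet=2 acc=0x776 bytes_emitted=3
After char 6 ('o'=40): chars_in_quartet=3 acc=0x1DDA8 bytes_emitted=3
After char 7 ('g'=32): chars_in_quartet=4 acc=0x776A20 -> emit 77 6A 20, reset; bytes_emitted=6
After char 8 ('A'=0): chars_in_quartet=1 acc=0x0 bytes_emitted=6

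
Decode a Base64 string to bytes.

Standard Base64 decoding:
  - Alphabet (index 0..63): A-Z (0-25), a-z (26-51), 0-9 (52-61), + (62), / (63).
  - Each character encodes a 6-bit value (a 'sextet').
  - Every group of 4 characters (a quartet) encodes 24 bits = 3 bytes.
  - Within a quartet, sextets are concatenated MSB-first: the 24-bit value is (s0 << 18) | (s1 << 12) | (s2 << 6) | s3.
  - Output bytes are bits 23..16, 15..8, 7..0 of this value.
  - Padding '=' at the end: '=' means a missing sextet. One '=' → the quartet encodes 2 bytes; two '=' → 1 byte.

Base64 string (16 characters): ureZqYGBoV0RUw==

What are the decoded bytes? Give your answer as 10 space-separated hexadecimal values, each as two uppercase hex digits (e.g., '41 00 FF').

Answer: BA B7 99 A9 81 81 A1 5D 11 53

Derivation:
After char 0 ('u'=46): chars_in_quartet=1 acc=0x2E bytes_emitted=0
After char 1 ('r'=43): chars_in_quartet=2 acc=0xBAB bytes_emitted=0
After char 2 ('e'=30): chars_in_quartet=3 acc=0x2EADE bytes_emitted=0
After char 3 ('Z'=25): chars_in_quartet=4 acc=0xBAB799 -> emit BA B7 99, reset; bytes_emitted=3
After char 4 ('q'=42): chars_in_quartet=1 acc=0x2A bytes_emitted=3
After char 5 ('Y'=24): chars_in_quartet=2 acc=0xA98 bytes_emitted=3
After char 6 ('G'=6): chars_in_quartet=3 acc=0x2A606 bytes_emitted=3
After char 7 ('B'=1): chars_in_quartet=4 acc=0xA98181 -> emit A9 81 81, reset; bytes_emitted=6
After char 8 ('o'=40): chars_in_quartet=1 acc=0x28 bytes_emitted=6
After char 9 ('V'=21): chars_in_quartet=2 acc=0xA15 bytes_emitted=6
After char 10 ('0'=52): chars_in_quartet=3 acc=0x28574 bytes_emitted=6
After char 11 ('R'=17): chars_in_quartet=4 acc=0xA15D11 -> emit A1 5D 11, reset; bytes_emitted=9
After char 12 ('U'=20): chars_in_quartet=1 acc=0x14 bytes_emitted=9
After char 13 ('w'=48): chars_in_quartet=2 acc=0x530 bytes_emitted=9
Padding '==': partial quartet acc=0x530 -> emit 53; bytes_emitted=10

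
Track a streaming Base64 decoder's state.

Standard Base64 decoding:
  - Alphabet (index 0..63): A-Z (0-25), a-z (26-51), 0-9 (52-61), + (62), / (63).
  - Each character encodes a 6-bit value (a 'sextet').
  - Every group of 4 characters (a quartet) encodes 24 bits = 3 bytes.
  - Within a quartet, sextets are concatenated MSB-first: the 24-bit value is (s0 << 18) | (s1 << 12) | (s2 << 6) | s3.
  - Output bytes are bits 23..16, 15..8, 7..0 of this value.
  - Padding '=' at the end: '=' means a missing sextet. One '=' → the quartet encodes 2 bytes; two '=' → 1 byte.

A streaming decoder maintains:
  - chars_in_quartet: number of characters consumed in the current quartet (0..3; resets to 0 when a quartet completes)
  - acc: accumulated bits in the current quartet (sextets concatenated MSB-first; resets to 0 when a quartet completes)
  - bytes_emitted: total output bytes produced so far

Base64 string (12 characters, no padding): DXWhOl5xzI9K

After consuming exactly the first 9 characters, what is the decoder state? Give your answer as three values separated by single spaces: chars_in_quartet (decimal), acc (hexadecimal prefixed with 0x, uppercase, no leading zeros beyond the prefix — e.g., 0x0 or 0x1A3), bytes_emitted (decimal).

After char 0 ('D'=3): chars_in_quartet=1 acc=0x3 bytes_emitted=0
After char 1 ('X'=23): chars_in_quartet=2 acc=0xD7 bytes_emitted=0
After char 2 ('W'=22): chars_in_quartet=3 acc=0x35D6 bytes_emitted=0
After char 3 ('h'=33): chars_in_quartet=4 acc=0xD75A1 -> emit 0D 75 A1, reset; bytes_emitted=3
After char 4 ('O'=14): chars_in_quartet=1 acc=0xE bytes_emitted=3
After char 5 ('l'=37): chars_in_quartet=2 acc=0x3A5 bytes_emitted=3
After char 6 ('5'=57): chars_in_quartet=3 acc=0xE979 bytes_emitted=3
After char 7 ('x'=49): chars_in_quartet=4 acc=0x3A5E71 -> emit 3A 5E 71, reset; bytes_emitted=6
After char 8 ('z'=51): chars_in_quartet=1 acc=0x33 bytes_emitted=6

Answer: 1 0x33 6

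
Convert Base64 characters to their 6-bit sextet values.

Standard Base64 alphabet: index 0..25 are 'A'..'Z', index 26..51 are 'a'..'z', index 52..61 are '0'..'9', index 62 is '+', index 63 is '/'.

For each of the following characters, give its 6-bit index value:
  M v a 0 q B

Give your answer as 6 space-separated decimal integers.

'M': A..Z range, ord('M') − ord('A') = 12
'v': a..z range, 26 + ord('v') − ord('a') = 47
'a': a..z range, 26 + ord('a') − ord('a') = 26
'0': 0..9 range, 52 + ord('0') − ord('0') = 52
'q': a..z range, 26 + ord('q') − ord('a') = 42
'B': A..Z range, ord('B') − ord('A') = 1

Answer: 12 47 26 52 42 1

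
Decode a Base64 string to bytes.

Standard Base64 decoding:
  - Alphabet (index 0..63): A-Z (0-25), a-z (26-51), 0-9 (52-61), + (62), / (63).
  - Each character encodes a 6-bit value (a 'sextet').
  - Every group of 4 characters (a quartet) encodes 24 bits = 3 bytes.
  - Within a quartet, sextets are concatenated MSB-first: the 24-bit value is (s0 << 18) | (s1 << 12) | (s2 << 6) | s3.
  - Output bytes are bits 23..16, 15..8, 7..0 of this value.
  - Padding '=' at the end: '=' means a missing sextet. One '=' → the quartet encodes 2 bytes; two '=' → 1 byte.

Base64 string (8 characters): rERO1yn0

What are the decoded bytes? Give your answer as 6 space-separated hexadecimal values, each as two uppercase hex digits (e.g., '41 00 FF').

Answer: AC 44 4E D7 29 F4

Derivation:
After char 0 ('r'=43): chars_in_quartet=1 acc=0x2B bytes_emitted=0
After char 1 ('E'=4): chars_in_quartet=2 acc=0xAC4 bytes_emitted=0
After char 2 ('R'=17): chars_in_quartet=3 acc=0x2B111 bytes_emitted=0
After char 3 ('O'=14): chars_in_quartet=4 acc=0xAC444E -> emit AC 44 4E, reset; bytes_emitted=3
After char 4 ('1'=53): chars_in_quartet=1 acc=0x35 bytes_emitted=3
After char 5 ('y'=50): chars_in_quartet=2 acc=0xD72 bytes_emitted=3
After char 6 ('n'=39): chars_in_quartet=3 acc=0x35CA7 bytes_emitted=3
After char 7 ('0'=52): chars_in_quartet=4 acc=0xD729F4 -> emit D7 29 F4, reset; bytes_emitted=6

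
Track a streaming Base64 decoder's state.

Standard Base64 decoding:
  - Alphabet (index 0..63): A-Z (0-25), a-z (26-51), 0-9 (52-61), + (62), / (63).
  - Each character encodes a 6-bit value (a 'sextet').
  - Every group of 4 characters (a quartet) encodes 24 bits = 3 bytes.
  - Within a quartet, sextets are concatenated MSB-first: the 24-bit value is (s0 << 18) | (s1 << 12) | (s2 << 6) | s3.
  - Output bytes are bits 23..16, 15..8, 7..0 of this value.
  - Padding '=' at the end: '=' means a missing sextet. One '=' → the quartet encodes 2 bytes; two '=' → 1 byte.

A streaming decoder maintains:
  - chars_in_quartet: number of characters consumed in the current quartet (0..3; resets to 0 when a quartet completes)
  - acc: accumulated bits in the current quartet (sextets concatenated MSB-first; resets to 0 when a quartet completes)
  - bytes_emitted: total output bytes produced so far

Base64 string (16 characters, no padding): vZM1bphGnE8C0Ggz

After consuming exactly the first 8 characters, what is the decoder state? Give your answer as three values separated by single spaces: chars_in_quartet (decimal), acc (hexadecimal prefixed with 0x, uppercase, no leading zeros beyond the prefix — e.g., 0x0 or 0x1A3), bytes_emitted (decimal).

Answer: 0 0x0 6

Derivation:
After char 0 ('v'=47): chars_in_quartet=1 acc=0x2F bytes_emitted=0
After char 1 ('Z'=25): chars_in_quartet=2 acc=0xBD9 bytes_emitted=0
After char 2 ('M'=12): chars_in_quartet=3 acc=0x2F64C bytes_emitted=0
After char 3 ('1'=53): chars_in_quartet=4 acc=0xBD9335 -> emit BD 93 35, reset; bytes_emitted=3
After char 4 ('b'=27): chars_in_quartet=1 acc=0x1B bytes_emitted=3
After char 5 ('p'=41): chars_in_quartet=2 acc=0x6E9 bytes_emitted=3
After char 6 ('h'=33): chars_in_quartet=3 acc=0x1BA61 bytes_emitted=3
After char 7 ('G'=6): chars_in_quartet=4 acc=0x6E9846 -> emit 6E 98 46, reset; bytes_emitted=6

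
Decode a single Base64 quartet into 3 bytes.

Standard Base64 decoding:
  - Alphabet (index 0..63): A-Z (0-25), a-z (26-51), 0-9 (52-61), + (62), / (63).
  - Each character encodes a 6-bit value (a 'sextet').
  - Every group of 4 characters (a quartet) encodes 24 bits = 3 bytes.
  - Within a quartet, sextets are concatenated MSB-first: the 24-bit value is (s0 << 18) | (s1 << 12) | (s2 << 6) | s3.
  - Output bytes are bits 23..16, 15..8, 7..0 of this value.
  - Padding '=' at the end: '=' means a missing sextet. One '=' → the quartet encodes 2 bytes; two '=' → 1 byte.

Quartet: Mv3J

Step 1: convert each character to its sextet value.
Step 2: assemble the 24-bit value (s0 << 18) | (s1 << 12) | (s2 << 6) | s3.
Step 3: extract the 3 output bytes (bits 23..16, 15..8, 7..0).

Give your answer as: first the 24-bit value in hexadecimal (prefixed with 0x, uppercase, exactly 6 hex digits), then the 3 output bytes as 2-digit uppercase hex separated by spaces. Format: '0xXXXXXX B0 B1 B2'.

Answer: 0x32FDC9 32 FD C9

Derivation:
Sextets: M=12, v=47, 3=55, J=9
24-bit: (12<<18) | (47<<12) | (55<<6) | 9
      = 0x300000 | 0x02F000 | 0x000DC0 | 0x000009
      = 0x32FDC9
Bytes: (v>>16)&0xFF=32, (v>>8)&0xFF=FD, v&0xFF=C9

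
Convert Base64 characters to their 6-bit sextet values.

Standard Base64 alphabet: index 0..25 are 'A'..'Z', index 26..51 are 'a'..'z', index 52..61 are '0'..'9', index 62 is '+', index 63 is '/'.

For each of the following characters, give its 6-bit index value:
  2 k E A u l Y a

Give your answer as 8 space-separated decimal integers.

'2': 0..9 range, 52 + ord('2') − ord('0') = 54
'k': a..z range, 26 + ord('k') − ord('a') = 36
'E': A..Z range, ord('E') − ord('A') = 4
'A': A..Z range, ord('A') − ord('A') = 0
'u': a..z range, 26 + ord('u') − ord('a') = 46
'l': a..z range, 26 + ord('l') − ord('a') = 37
'Y': A..Z range, ord('Y') − ord('A') = 24
'a': a..z range, 26 + ord('a') − ord('a') = 26

Answer: 54 36 4 0 46 37 24 26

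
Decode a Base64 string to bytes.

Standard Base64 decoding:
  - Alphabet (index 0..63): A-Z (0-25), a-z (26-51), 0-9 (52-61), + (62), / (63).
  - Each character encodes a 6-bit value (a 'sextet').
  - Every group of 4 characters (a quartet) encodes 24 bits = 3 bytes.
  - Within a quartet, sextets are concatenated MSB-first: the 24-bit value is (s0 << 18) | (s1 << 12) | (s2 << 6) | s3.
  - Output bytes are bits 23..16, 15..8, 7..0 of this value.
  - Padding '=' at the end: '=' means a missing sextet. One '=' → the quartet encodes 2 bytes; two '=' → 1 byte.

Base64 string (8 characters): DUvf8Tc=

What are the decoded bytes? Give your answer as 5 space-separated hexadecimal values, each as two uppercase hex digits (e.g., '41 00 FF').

After char 0 ('D'=3): chars_in_quartet=1 acc=0x3 bytes_emitted=0
After char 1 ('U'=20): chars_in_quartet=2 acc=0xD4 bytes_emitted=0
After char 2 ('v'=47): chars_in_quartet=3 acc=0x352F bytes_emitted=0
After char 3 ('f'=31): chars_in_quartet=4 acc=0xD4BDF -> emit 0D 4B DF, reset; bytes_emitted=3
After char 4 ('8'=60): chars_in_quartet=1 acc=0x3C bytes_emitted=3
After char 5 ('T'=19): chars_in_quartet=2 acc=0xF13 bytes_emitted=3
After char 6 ('c'=28): chars_in_quartet=3 acc=0x3C4DC bytes_emitted=3
Padding '=': partial quartet acc=0x3C4DC -> emit F1 37; bytes_emitted=5

Answer: 0D 4B DF F1 37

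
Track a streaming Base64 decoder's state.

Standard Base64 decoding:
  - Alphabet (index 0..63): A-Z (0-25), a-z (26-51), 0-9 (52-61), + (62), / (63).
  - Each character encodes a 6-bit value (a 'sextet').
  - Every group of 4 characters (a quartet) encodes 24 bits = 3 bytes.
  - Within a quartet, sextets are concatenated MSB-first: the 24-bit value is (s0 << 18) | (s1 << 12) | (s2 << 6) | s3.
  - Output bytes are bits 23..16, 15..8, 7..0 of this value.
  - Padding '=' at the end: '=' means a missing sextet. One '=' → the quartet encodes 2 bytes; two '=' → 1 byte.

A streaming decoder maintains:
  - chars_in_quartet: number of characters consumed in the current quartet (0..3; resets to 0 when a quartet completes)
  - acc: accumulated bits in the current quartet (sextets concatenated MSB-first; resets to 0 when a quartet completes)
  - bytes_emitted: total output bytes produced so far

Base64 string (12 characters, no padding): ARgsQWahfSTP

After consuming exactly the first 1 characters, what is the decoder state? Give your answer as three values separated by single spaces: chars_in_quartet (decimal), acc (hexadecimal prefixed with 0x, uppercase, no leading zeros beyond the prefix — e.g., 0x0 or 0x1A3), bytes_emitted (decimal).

After char 0 ('A'=0): chars_in_quartet=1 acc=0x0 bytes_emitted=0

Answer: 1 0x0 0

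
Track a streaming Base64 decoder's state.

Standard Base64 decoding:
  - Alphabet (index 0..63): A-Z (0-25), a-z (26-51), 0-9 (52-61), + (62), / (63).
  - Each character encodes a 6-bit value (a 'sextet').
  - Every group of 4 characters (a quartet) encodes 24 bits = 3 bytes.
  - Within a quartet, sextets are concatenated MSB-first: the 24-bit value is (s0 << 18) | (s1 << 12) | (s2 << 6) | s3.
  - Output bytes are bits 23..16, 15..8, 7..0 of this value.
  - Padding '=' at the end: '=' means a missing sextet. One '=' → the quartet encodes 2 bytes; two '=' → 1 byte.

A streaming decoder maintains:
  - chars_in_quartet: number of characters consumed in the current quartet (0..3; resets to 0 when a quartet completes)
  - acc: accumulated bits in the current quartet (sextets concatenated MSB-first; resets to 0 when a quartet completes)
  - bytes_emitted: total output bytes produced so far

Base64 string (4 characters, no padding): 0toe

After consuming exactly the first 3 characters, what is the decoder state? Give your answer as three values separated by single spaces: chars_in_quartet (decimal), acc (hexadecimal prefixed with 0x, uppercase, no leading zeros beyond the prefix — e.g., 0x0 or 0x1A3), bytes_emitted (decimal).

After char 0 ('0'=52): chars_in_quartet=1 acc=0x34 bytes_emitted=0
After char 1 ('t'=45): chars_in_quartet=2 acc=0xD2D bytes_emitted=0
After char 2 ('o'=40): chars_in_quartet=3 acc=0x34B68 bytes_emitted=0

Answer: 3 0x34B68 0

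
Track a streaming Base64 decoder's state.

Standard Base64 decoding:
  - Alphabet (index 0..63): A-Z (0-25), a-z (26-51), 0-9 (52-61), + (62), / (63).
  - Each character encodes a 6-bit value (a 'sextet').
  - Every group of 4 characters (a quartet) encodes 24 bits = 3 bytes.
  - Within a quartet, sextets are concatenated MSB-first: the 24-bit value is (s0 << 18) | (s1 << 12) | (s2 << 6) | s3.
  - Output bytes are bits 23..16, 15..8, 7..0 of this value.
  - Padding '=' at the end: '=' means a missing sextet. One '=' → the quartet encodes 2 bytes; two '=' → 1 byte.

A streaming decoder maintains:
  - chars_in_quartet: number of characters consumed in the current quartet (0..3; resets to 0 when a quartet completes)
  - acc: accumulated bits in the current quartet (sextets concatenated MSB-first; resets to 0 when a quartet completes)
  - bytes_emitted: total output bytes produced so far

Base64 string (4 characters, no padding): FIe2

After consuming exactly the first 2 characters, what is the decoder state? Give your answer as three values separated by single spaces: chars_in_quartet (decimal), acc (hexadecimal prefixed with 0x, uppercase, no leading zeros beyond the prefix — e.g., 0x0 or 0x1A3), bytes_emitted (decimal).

Answer: 2 0x148 0

Derivation:
After char 0 ('F'=5): chars_in_quartet=1 acc=0x5 bytes_emitted=0
After char 1 ('I'=8): chars_in_quartet=2 acc=0x148 bytes_emitted=0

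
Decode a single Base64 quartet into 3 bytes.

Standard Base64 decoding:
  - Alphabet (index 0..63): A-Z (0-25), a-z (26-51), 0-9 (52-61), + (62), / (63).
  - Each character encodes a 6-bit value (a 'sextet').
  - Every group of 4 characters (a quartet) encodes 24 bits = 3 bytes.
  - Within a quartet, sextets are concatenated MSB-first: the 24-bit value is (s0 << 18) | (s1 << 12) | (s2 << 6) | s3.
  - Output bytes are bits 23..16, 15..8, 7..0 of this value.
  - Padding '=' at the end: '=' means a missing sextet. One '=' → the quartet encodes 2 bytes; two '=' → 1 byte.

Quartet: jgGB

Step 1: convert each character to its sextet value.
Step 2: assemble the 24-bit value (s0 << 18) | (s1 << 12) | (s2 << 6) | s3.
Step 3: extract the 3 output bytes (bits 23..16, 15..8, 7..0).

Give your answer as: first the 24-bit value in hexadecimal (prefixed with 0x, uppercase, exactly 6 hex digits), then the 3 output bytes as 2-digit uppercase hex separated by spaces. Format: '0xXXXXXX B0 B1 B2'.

Answer: 0x8E0181 8E 01 81

Derivation:
Sextets: j=35, g=32, G=6, B=1
24-bit: (35<<18) | (32<<12) | (6<<6) | 1
      = 0x8C0000 | 0x020000 | 0x000180 | 0x000001
      = 0x8E0181
Bytes: (v>>16)&0xFF=8E, (v>>8)&0xFF=01, v&0xFF=81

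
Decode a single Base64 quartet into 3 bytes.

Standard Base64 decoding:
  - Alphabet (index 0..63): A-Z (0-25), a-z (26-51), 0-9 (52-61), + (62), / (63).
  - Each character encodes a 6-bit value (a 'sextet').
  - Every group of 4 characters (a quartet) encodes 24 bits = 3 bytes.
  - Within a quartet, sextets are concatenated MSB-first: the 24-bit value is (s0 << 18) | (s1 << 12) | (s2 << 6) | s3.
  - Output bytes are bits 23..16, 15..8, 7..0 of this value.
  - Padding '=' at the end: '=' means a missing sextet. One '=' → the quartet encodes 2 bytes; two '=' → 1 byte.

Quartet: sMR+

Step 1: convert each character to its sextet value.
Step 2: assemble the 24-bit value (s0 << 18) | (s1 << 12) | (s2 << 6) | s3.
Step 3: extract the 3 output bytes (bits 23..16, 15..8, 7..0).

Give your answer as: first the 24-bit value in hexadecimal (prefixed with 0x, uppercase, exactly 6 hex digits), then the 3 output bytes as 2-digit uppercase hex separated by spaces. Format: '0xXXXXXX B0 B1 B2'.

Answer: 0xB0C47E B0 C4 7E

Derivation:
Sextets: s=44, M=12, R=17, +=62
24-bit: (44<<18) | (12<<12) | (17<<6) | 62
      = 0xB00000 | 0x00C000 | 0x000440 | 0x00003E
      = 0xB0C47E
Bytes: (v>>16)&0xFF=B0, (v>>8)&0xFF=C4, v&0xFF=7E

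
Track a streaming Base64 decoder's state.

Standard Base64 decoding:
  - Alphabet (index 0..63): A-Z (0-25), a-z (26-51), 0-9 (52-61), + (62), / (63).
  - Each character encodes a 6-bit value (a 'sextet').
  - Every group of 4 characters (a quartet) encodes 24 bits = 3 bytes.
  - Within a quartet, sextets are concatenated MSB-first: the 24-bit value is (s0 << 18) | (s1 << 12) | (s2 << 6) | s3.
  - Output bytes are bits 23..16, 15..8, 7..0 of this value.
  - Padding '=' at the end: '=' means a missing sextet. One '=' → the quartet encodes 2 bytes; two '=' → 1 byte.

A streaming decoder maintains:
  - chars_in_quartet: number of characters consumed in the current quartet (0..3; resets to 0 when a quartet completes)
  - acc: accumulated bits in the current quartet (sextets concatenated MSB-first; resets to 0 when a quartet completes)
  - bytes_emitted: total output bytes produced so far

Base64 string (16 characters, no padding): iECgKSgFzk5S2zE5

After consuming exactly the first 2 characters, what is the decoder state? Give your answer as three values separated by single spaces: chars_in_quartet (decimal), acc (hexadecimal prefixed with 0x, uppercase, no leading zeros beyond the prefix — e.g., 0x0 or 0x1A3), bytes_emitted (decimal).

Answer: 2 0x884 0

Derivation:
After char 0 ('i'=34): chars_in_quartet=1 acc=0x22 bytes_emitted=0
After char 1 ('E'=4): chars_in_quartet=2 acc=0x884 bytes_emitted=0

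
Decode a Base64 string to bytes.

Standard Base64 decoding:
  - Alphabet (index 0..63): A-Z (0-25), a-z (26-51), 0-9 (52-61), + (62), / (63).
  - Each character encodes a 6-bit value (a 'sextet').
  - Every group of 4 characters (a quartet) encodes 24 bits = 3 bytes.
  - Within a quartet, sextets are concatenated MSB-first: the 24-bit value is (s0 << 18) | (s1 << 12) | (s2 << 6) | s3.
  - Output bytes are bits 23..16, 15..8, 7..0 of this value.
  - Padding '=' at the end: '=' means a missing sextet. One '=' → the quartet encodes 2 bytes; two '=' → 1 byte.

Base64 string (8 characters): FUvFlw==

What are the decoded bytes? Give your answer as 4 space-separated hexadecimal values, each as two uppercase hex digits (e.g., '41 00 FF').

After char 0 ('F'=5): chars_in_quartet=1 acc=0x5 bytes_emitted=0
After char 1 ('U'=20): chars_in_quartet=2 acc=0x154 bytes_emitted=0
After char 2 ('v'=47): chars_in_quartet=3 acc=0x552F bytes_emitted=0
After char 3 ('F'=5): chars_in_quartet=4 acc=0x154BC5 -> emit 15 4B C5, reset; bytes_emitted=3
After char 4 ('l'=37): chars_in_quartet=1 acc=0x25 bytes_emitted=3
After char 5 ('w'=48): chars_in_quartet=2 acc=0x970 bytes_emitted=3
Padding '==': partial quartet acc=0x970 -> emit 97; bytes_emitted=4

Answer: 15 4B C5 97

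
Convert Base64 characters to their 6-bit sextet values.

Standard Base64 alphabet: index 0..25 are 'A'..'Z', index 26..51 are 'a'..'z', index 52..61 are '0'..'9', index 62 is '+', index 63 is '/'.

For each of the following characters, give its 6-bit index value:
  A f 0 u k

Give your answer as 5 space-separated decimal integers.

'A': A..Z range, ord('A') − ord('A') = 0
'f': a..z range, 26 + ord('f') − ord('a') = 31
'0': 0..9 range, 52 + ord('0') − ord('0') = 52
'u': a..z range, 26 + ord('u') − ord('a') = 46
'k': a..z range, 26 + ord('k') − ord('a') = 36

Answer: 0 31 52 46 36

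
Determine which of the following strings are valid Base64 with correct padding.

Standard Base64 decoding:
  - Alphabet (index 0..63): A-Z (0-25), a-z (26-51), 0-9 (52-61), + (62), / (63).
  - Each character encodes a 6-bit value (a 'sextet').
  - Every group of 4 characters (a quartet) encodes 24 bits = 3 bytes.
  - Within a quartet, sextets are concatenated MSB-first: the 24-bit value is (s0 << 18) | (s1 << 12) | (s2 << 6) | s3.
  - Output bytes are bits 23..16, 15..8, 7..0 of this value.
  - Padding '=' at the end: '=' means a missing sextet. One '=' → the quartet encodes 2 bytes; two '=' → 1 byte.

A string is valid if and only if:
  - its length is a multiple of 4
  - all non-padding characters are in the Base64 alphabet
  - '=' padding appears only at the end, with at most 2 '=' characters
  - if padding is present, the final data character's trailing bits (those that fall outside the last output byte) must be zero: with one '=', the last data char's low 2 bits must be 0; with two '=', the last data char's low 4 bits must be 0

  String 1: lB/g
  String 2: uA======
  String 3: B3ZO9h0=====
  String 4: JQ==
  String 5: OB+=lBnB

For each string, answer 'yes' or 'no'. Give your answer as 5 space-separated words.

Answer: yes no no yes no

Derivation:
String 1: 'lB/g' → valid
String 2: 'uA======' → invalid (6 pad chars (max 2))
String 3: 'B3ZO9h0=====' → invalid (5 pad chars (max 2))
String 4: 'JQ==' → valid
String 5: 'OB+=lBnB' → invalid (bad char(s): ['=']; '=' in middle)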